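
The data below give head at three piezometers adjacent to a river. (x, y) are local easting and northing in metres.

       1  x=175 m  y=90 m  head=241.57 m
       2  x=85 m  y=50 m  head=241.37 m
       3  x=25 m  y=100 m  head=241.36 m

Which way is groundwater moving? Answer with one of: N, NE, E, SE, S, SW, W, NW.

With h = a·x + b·y + c and 1 as origin, the differences give:
  (-90)·a + (-40)·b = -0.20
  (-150)·a + 10·b = -0.21
Eliminate b (×10 and ×(-40), subtract): -6900·a = -10.400 → a = ∂h/∂x = +0.001507
Back-substitute: b = ∂h/∂y = +0.001609.
Flow = −∇h = (-0.001507 east, -0.001609 north), which points southwest.

SW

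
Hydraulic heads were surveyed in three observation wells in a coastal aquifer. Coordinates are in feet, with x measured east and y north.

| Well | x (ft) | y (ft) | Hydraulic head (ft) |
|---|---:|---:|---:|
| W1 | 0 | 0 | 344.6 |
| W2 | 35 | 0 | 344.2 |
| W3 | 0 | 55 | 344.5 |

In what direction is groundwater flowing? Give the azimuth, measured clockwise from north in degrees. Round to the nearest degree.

081°

∂h/∂x = (344.2 − 344.6) / (35 − 0) = -0.01143
∂h/∂y = (344.5 − 344.6) / (55 − 0) = -0.001818
Flow direction (−∇h) has components (+0.01143 E, +0.001818 N).
Azimuth = atan2(E, N) = atan2(+0.01143, +0.001818) = 81.0° ≈ 081°.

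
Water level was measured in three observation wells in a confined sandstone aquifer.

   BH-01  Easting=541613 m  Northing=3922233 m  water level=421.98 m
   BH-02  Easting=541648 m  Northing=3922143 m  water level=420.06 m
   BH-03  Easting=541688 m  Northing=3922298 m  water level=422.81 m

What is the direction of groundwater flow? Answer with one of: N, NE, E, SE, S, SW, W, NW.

S

Differences from BH-01: to BH-02 (Δx, Δy, Δh) = (35, -90, -1.92); to BH-03 = (75, 65, +0.83).
Determinant of the coordinate differences = 35·65 − 75·(-90) = 9025.
∂h/∂x = [(-1.92)·65 − (+0.83)·(-90)] / 9025 = -0.005551
∂h/∂y = [35·(+0.83) − 75·(-1.92)] / 9025 = +0.01917
Flow = −∇h = (+0.005551 east, -0.01917 north), which points south.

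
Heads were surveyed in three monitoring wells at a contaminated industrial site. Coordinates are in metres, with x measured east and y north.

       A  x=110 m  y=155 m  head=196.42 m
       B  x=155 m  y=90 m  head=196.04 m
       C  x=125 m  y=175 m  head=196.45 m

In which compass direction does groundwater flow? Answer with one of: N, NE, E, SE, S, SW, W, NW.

SE

Differences from A: to B (Δx, Δy, Δh) = (45, -65, -0.38); to C = (15, 20, +0.03).
Solve a·Δx + b·Δy = Δh: det = 45·20 − 15·(-65) = 1875.
∂h/∂x = [(-0.38)·20 − (+0.03)·(-65)] / 1875 = -0.003013
∂h/∂y = [45·(+0.03) − 15·(-0.38)] / 1875 = +0.003760
Flow = −∇h = (+0.003013 east, -0.003760 north), which points southeast.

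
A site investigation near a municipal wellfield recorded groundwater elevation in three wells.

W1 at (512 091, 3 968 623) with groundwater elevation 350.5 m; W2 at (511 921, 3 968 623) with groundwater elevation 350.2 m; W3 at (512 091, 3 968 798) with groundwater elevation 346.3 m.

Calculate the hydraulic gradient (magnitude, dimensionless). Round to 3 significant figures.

0.0241

∂h/∂x = (350.2 − 350.5) / (511921 − 512091) = +0.001765
∂h/∂y = (346.3 − 350.5) / (3968798 − 3968623) = -0.02400
|∇h| = √(0.001765² + -0.02400²) = 0.02406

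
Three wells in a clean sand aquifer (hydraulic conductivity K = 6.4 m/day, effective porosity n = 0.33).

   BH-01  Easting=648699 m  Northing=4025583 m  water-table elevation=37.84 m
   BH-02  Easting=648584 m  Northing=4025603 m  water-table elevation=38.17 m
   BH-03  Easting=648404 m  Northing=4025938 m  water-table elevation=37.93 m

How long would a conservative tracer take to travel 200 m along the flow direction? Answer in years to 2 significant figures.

6.8 years

Taking BH-01 as reference: BH-02−BH-01 = (-115, 20, +0.33); BH-03−BH-01 = (-295, 355, +0.09).
Determinant of the coordinate differences = (-115)·355 − (-295)·20 = -34925.
∂h/∂x = [(+0.33)·355 − (+0.09)·20] / -34925 = -0.003303
∂h/∂y = [(-115)·(+0.09) − (-295)·(+0.33)] / -34925 = -0.002491
|∇h| = √(-0.003303² + -0.002491²) = 0.004137
Seepage velocity v = K·i/n = 6.4 × 0.004137 / 0.33 = 0.08023 m/day.
t = 200 / 0.08023 = 2493 days = 6.83 years.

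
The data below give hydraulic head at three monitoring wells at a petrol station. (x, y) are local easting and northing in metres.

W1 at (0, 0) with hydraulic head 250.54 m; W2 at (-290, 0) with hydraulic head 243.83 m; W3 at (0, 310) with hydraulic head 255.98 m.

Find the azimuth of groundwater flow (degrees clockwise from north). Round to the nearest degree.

∂h/∂x = (243.83 − 250.54) / (-290 − 0) = +0.02314
∂h/∂y = (255.98 − 250.54) / (310 − 0) = +0.01755
Flow direction (−∇h) has components (-0.02314 E, -0.01755 N).
Azimuth = atan2(E, N) = atan2(-0.02314, -0.01755) = 232.8° ≈ 233°.

233°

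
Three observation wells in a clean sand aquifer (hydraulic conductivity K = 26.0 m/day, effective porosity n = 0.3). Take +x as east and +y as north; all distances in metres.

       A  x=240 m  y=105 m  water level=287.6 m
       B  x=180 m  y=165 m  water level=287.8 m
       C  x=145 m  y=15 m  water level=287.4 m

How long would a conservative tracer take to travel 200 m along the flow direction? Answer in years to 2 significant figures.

2.2 years

Taking A as reference: B−A = (-60, 60, +0.2); C−A = (-95, -90, -0.2).
Solve a·Δx + b·Δy = Δh: det = (-60)·(-90) − (-95)·60 = 11100.
∂h/∂x = [(+0.2)·(-90) − (-0.2)·60] / 11100 = -0.0005405
∂h/∂y = [(-60)·(-0.2) − (-95)·(+0.2)] / 11100 = +0.002793
|∇h| = √(-0.0005405² + 0.002793²) = 0.002845
Seepage velocity v = K·i/n = 26.0 × 0.002845 / 0.3 = 0.2466 m/day.
t = 200 / 0.2466 = 811 days = 2.22 years.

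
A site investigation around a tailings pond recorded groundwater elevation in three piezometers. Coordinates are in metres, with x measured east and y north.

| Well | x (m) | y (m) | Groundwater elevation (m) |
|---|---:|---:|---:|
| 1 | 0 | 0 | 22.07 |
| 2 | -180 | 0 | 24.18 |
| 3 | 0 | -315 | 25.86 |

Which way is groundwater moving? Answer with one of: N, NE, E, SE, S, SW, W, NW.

∂h/∂x = (24.18 − 22.07) / (-180 − 0) = -0.01172
∂h/∂y = (25.86 − 22.07) / (-315 − 0) = -0.01203
Flow = −∇h = (+0.01172 east, +0.01203 north), which points northeast.

NE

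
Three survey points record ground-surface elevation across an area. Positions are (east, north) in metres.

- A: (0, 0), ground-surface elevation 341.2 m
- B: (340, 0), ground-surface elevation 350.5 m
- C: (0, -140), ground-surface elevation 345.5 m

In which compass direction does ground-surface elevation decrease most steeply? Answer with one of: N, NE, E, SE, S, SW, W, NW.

NW

∂z/∂x = (350.5 − 341.2) / (340 − 0) = +0.02735
∂z/∂y = (345.5 − 341.2) / (-140 − 0) = -0.03071
Steepest decrease is along −∇f = (-0.02735 E, +0.03071 N) → northwest.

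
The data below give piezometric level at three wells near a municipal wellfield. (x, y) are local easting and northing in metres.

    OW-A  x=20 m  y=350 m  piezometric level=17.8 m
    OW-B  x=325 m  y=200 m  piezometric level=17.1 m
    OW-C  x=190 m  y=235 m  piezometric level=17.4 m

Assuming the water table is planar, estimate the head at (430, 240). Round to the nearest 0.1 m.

Taking OW-A as reference: OW-B−OW-A = (305, -150, -0.7); OW-C−OW-A = (170, -115, -0.4).
Determinant of the coordinate differences = 305·(-115) − 170·(-150) = -9575.
∂h/∂x = [(-0.7)·(-115) − (-0.4)·(-150)] / -9575 = -0.002141
∂h/∂y = [305·(-0.4) − 170·(-0.7)] / -9575 = +0.0003133
h(430, 240) = 17.8 + (-0.002141)·(410) + (+0.0003133)·(-110) = 17.8 -0.878 -0.034 = 16.888 m.

16.9 m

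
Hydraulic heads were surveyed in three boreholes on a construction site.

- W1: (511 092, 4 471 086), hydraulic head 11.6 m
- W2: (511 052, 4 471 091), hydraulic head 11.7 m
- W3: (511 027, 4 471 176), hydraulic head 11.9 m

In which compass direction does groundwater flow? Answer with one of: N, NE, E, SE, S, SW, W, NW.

With h = a·x + b·y + c and W1 as origin, the differences give:
  (-40)·a + 5·b = +0.1
  (-65)·a + 90·b = +0.3
Eliminate b (×90 and ×5, subtract): -3275·a = 7.50 → a = ∂h/∂x = -0.002290
Back-substitute: b = ∂h/∂y = +0.001679.
Flow = −∇h = (+0.002290 east, -0.001679 north), which points southeast.

SE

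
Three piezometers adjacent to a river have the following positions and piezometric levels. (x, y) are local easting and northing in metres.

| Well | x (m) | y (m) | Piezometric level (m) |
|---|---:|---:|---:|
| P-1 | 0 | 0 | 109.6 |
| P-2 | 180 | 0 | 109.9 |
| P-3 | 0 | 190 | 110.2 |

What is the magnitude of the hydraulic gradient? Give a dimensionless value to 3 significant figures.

∂h/∂x = (109.9 − 109.6) / (180 − 0) = +0.001667
∂h/∂y = (110.2 − 109.6) / (190 − 0) = +0.003158
|∇h| = √(0.001667² + 0.003158²) = 0.003571

0.00357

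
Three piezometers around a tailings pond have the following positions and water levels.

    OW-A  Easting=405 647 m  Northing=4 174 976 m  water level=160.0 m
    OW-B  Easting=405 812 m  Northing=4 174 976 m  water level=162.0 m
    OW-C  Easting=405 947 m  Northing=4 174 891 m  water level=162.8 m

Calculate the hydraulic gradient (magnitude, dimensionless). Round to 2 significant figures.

Taking OW-A as reference: OW-B−OW-A = (165, 0, +2.0); OW-C−OW-A = (300, -85, +2.8).
Solve a·Δx + b·Δy = Δh: det = 165·(-85) − 300·0 = -14025.
∂h/∂x = [(+2.0)·(-85) − (+2.8)·0] / -14025 = +0.01212
∂h/∂y = [165·(+2.8) − 300·(+2.0)] / -14025 = +0.009840
|∇h| = √(0.01212² + 0.009840²) = 0.01561

0.016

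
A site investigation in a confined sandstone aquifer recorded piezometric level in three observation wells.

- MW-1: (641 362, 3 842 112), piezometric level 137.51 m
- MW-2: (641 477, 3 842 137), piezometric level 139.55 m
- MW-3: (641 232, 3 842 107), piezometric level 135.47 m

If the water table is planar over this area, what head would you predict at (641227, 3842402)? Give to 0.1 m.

138.8 m

Taking MW-1 as reference: MW-2−MW-1 = (115, 25, +2.04); MW-3−MW-1 = (-130, -5, -2.04).
Solve a·Δx + b·Δy = Δh: det = 115·(-5) − (-130)·25 = 2675.
∂h/∂x = [(+2.04)·(-5) − (-2.04)·25] / 2675 = +0.01525
∂h/∂y = [115·(-2.04) − (-130)·(+2.04)] / 2675 = +0.01144
h(641227, 3842402) = 137.51 + (+0.01525)·(-135) + (+0.01144)·(290) = 137.51 -2.059 +3.317 = 138.768 m.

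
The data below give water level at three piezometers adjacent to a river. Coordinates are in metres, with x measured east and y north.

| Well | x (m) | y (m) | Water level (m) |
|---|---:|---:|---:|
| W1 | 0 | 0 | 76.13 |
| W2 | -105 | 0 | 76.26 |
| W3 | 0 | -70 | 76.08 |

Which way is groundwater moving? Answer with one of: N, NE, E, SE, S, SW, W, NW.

∂h/∂x = (76.26 − 76.13) / (-105 − 0) = -0.001238
∂h/∂y = (76.08 − 76.13) / (-70 − 0) = +0.0007143
Flow = −∇h = (+0.001238 east, -0.0007143 north), which points southeast.

SE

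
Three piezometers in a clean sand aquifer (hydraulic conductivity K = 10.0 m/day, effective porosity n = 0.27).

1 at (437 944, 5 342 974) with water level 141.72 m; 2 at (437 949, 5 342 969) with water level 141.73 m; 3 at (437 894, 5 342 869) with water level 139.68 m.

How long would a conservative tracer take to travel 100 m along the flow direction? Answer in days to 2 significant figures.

Differences from 1: to 2 (Δx, Δy, Δh) = (5, -5, +0.01); to 3 = (-50, -105, -2.04).
Solve a·Δx + b·Δy = Δh: det = 5·(-105) − (-50)·(-5) = -775.
∂h/∂x = [(+0.01)·(-105) − (-2.04)·(-5)] / -775 = +0.01452
∂h/∂y = [5·(-2.04) − (-50)·(+0.01)] / -775 = +0.01252
|∇h| = √(0.01452² + 0.01252²) = 0.01917
Seepage velocity v = K·i/n = 10.0 × 0.01917 / 0.27 = 0.71 m/day.
t = 100 / 0.71 = 140.8 days.

140 days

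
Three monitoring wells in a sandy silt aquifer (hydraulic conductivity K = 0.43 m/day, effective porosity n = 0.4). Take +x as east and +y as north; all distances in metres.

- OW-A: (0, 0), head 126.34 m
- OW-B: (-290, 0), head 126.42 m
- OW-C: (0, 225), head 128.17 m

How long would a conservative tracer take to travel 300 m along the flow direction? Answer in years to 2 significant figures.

94 years

∂h/∂x = (126.42 − 126.34) / (-290 − 0) = -0.0002759
∂h/∂y = (128.17 − 126.34) / (225 − 0) = +0.008133
|∇h| = √(-0.0002759² + 0.008133²) = 0.008138
Seepage velocity v = K·i/n = 0.43 × 0.008138 / 0.4 = 0.008748 m/day.
t = 300 / 0.008748 = 3.429e+04 days = 93.9 years.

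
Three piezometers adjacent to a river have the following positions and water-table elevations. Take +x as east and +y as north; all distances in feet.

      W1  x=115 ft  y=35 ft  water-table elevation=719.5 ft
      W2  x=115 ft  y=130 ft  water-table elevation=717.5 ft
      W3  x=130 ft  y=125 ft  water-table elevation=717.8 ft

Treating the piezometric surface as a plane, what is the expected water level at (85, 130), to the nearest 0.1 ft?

717.1 ft

With h = a·x + b·y + c and W1 as origin, the differences give:
  0·a + 95·b = -2.0
  15·a + 90·b = -1.7
Eliminate b (×90 and ×95, subtract): -1425·a = -18.50 → a = ∂h/∂x = +0.01298
Back-substitute: b = ∂h/∂y = -0.02105.
h(85, 130) = 719.5 + (+0.01298)·(-30) + (-0.02105)·(95) = 719.5 -0.389 -2.000 = 717.111 ft.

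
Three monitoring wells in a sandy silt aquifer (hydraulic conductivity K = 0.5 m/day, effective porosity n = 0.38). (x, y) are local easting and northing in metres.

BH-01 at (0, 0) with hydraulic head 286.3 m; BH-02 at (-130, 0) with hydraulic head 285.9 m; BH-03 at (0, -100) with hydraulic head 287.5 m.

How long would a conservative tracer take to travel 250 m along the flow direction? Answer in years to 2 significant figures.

∂h/∂x = (285.9 − 286.3) / (-130 − 0) = +0.003077
∂h/∂y = (287.5 − 286.3) / (-100 − 0) = -0.01200
|∇h| = √(0.003077² + -0.01200²) = 0.01239
Seepage velocity v = K·i/n = 0.5 × 0.01239 / 0.38 = 0.0163 m/day.
t = 250 / 0.0163 = 1.534e+04 days = 42 years.

42 years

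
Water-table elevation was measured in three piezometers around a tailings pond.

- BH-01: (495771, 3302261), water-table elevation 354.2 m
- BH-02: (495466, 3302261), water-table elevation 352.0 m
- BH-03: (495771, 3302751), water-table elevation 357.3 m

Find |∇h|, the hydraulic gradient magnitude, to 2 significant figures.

∂h/∂x = (352.0 − 354.2) / (495466 − 495771) = +0.007213
∂h/∂y = (357.3 − 354.2) / (3302751 − 3302261) = +0.006327
|∇h| = √(0.007213² + 0.006327²) = 0.009595

0.0096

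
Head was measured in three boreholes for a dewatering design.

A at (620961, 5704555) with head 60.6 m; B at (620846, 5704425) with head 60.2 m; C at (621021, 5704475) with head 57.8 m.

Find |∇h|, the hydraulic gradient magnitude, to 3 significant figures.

0.0282

With h = a·x + b·y + c and A as origin, the differences give:
  (-115)·a + (-130)·b = -0.4
  60·a + (-80)·b = -2.8
Eliminate b (×(-80) and ×(-130), subtract): 17000·a = -332.00 → a = ∂h/∂x = -0.01953
Back-substitute: b = ∂h/∂y = +0.02035.
|∇h| = √(-0.01953² + 0.02035²) = 0.02821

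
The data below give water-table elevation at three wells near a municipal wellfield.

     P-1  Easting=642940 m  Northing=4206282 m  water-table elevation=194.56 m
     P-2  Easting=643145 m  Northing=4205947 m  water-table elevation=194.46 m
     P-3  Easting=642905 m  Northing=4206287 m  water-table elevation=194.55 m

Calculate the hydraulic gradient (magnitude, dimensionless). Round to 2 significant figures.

0.00063

With h = a·x + b·y + c and P-1 as origin, the differences give:
  205·a + (-335)·b = -0.10
  (-35)·a + 5·b = -0.01
Eliminate b (×5 and ×(-335), subtract): -10700·a = -3.850 → a = ∂h/∂x = +0.0003598
Back-substitute: b = ∂h/∂y = +0.0005187.
|∇h| = √(0.0003598² + 0.0005187²) = 0.0006313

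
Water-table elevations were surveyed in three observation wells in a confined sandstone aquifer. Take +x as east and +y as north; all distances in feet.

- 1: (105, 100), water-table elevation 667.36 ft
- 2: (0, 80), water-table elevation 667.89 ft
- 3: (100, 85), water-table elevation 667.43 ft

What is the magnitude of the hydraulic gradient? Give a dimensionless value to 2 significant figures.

With h = a·x + b·y + c and 1 as origin, the differences give:
  (-105)·a + (-20)·b = +0.53
  (-5)·a + (-15)·b = +0.07
Eliminate b (×(-15) and ×(-20), subtract): 1475·a = -6.550 → a = ∂h/∂x = -0.004441
Back-substitute: b = ∂h/∂y = -0.003186.
|∇h| = √(-0.004441² + -0.003186²) = 0.005466

0.0055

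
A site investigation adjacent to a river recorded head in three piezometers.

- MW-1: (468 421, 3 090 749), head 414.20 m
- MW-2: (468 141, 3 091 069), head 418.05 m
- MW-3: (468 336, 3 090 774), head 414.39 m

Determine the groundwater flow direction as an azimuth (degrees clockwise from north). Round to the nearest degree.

187°

Taking MW-1 as reference: MW-2−MW-1 = (-280, 320, +3.85); MW-3−MW-1 = (-85, 25, +0.19).
Determinant of the coordinate differences = (-280)·25 − (-85)·320 = 20200.
∂h/∂x = [(+3.85)·25 − (+0.19)·320] / 20200 = +0.001755
∂h/∂y = [(-280)·(+0.19) − (-85)·(+3.85)] / 20200 = +0.01357
Flow direction (−∇h) has components (-0.001755 E, -0.01357 N).
Azimuth = atan2(E, N) = atan2(-0.001755, -0.01357) = 187.4° ≈ 187°.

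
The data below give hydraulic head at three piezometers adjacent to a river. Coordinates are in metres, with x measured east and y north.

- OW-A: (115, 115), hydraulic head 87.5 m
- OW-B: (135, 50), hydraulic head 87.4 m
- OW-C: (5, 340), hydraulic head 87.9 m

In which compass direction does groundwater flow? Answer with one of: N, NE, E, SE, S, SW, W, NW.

SE

Taking OW-A as reference: OW-B−OW-A = (20, -65, -0.1); OW-C−OW-A = (-110, 225, +0.4).
Solve a·Δx + b·Δy = Δh: det = 20·225 − (-110)·(-65) = -2650.
∂h/∂x = [(-0.1)·225 − (+0.4)·(-65)] / -2650 = -0.001321
∂h/∂y = [20·(+0.4) − (-110)·(-0.1)] / -2650 = +0.001132
Flow = −∇h = (+0.001321 east, -0.001132 north), which points southeast.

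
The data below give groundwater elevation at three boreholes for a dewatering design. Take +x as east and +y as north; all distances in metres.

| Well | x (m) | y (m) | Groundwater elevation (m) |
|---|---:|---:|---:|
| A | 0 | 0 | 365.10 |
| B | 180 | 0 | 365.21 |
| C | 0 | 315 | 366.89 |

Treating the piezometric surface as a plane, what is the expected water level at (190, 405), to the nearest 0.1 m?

367.5 m

∂h/∂x = (365.21 − 365.10) / (180 − 0) = +0.0006111
∂h/∂y = (366.89 − 365.10) / (315 − 0) = +0.005683
h(190, 405) = 365.10 + (+0.0006111)·(190) + (+0.005683)·(405) = 365.10 +0.116 +2.301 = 367.518 m.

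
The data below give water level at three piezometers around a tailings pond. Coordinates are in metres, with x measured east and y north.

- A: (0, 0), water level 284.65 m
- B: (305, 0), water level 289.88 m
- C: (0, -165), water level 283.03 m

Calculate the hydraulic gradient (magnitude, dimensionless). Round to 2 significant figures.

∂h/∂x = (289.88 − 284.65) / (305 − 0) = +0.01715
∂h/∂y = (283.03 − 284.65) / (-165 − 0) = +0.009818
|∇h| = √(0.01715² + 0.009818²) = 0.01976

0.020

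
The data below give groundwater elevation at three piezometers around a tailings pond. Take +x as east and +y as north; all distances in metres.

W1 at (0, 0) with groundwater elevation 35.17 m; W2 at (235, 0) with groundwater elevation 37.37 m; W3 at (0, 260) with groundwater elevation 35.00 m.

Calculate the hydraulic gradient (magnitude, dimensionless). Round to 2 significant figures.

∂h/∂x = (37.37 − 35.17) / (235 − 0) = +0.009362
∂h/∂y = (35.00 − 35.17) / (260 − 0) = -0.0006538
|∇h| = √(0.009362² + -0.0006538²) = 0.009385

0.0094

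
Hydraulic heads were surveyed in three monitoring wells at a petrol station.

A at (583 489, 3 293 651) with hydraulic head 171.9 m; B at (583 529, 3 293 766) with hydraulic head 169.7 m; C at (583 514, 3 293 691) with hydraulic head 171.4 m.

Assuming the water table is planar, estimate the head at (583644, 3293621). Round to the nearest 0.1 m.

176.4 m

Three-point gradient (reference A): Δ to B = (40, 115, -2.2), Δ to C = (25, 40, -0.5).
∂h/∂x = +0.02392, ∂h/∂y = -0.02745 (det = -1275).
h(583644, 3293621) = 171.9 + (+0.02392)·(155) + (-0.02745)·(-30) = 171.9 +3.708 +0.824 = 176.431 m.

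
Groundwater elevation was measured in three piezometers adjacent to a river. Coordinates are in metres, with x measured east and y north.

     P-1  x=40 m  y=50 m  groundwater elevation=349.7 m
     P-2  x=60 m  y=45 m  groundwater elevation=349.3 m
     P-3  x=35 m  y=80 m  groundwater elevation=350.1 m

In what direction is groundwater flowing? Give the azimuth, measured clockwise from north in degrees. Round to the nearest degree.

Differences from P-1: to P-2 (Δx, Δy, Δh) = (20, -5, -0.4); to P-3 = (-5, 30, +0.4).
Solve a·Δx + b·Δy = Δh: det = 20·30 − (-5)·(-5) = 575.
∂h/∂x = [(-0.4)·30 − (+0.4)·(-5)] / 575 = -0.01739
∂h/∂y = [20·(+0.4) − (-5)·(-0.4)] / 575 = +0.01043
Flow direction (−∇h) has components (+0.01739 E, -0.01043 N).
Azimuth = atan2(E, N) = atan2(+0.01739, -0.01043) = 121.0° ≈ 121°.

121°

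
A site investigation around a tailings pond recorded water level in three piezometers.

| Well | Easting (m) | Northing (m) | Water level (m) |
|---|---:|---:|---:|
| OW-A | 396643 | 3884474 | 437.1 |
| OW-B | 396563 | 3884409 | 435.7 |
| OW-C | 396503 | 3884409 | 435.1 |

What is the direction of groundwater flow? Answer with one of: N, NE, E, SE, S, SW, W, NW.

With h = a·x + b·y + c and OW-A as origin, the differences give:
  (-80)·a + (-65)·b = -1.4
  (-140)·a + (-65)·b = -2.0
Eliminate b (×(-65) and ×(-65), subtract): -3900·a = -39.00 → a = ∂h/∂x = +0.010000
Back-substitute: b = ∂h/∂y = +0.009231.
Flow = −∇h = (-0.010000 east, -0.009231 north), which points southwest.

SW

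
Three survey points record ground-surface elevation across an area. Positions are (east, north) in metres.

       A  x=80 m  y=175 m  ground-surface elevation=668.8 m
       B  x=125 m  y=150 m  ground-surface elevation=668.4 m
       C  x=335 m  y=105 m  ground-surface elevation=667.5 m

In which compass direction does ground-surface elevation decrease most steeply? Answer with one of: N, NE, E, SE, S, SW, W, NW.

Differences from A: to B (Δx, Δy, Δh) = (45, -25, -0.4); to C = (255, -70, -1.3).
Determinant of the coordinate differences = 45·(-70) − 255·(-25) = 3225.
∂z/∂x = [(-0.4)·(-70) − (-1.3)·(-25)] / 3225 = -0.001395
∂z/∂y = [45·(-1.3) − 255·(-0.4)] / 3225 = +0.01349
Steepest decrease is along −∇f = (+0.001395 E, -0.01349 N) → south.

S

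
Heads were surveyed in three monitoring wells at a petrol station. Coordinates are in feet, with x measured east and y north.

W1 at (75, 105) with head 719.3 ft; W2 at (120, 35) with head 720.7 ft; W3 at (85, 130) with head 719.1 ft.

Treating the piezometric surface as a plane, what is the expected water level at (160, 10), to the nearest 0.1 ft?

721.5 ft

With h = a·x + b·y + c and W1 as origin, the differences give:
  45·a + (-70)·b = +1.4
  10·a + 25·b = -0.2
Eliminate b (×25 and ×(-70), subtract): 1825·a = 21.00 → a = ∂h/∂x = +0.01151
Back-substitute: b = ∂h/∂y = -0.01260.
h(160, 10) = 719.3 + (+0.01151)·(85) + (-0.01260)·(-95) = 719.3 +0.978 +1.197 = 721.475 ft.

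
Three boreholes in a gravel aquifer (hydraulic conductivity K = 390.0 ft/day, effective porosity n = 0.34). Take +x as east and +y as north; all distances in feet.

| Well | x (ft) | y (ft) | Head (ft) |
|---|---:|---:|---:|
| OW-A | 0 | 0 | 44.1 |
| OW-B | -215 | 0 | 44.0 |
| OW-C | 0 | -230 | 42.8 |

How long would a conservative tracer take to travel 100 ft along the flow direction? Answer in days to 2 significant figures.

∂h/∂x = (44.0 − 44.1) / (-215 − 0) = +0.0004651
∂h/∂y = (42.8 − 44.1) / (-230 − 0) = +0.005652
|∇h| = √(0.0004651² + 0.005652²) = 0.005671
Seepage velocity v = K·i/n = 390.0 × 0.005671 / 0.34 = 6.505 ft/day.
t = 100 / 6.505 = 15.37 days.

15 days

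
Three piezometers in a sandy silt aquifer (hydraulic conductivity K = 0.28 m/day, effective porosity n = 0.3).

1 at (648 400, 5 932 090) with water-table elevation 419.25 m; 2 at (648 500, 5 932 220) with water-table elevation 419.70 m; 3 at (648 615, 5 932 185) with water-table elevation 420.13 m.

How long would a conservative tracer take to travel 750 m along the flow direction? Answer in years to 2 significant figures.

Taking 1 as reference: 2−1 = (100, 130, +0.45); 3−1 = (215, 95, +0.88).
Solve a·Δx + b·Δy = Δh: det = 100·95 − 215·130 = -18450.
∂h/∂x = [(+0.45)·95 − (+0.88)·130] / -18450 = +0.003883
∂h/∂y = [100·(+0.88) − 215·(+0.45)] / -18450 = +0.0004743
|∇h| = √(0.003883² + 0.0004743²) = 0.003912
Seepage velocity v = K·i/n = 0.28 × 0.003912 / 0.3 = 0.003651 m/day.
t = 750 / 0.003651 = 2.054e+05 days = 562 years.

560 years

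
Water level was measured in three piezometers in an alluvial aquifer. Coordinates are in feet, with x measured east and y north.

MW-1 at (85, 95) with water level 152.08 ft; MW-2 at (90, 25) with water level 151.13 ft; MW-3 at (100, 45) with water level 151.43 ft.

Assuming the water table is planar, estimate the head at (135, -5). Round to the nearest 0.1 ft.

Differences from MW-1: to MW-2 (Δx, Δy, Δh) = (5, -70, -0.95); to MW-3 = (15, -50, -0.65).
Determinant of the coordinate differences = 5·(-50) − 15·(-70) = 800.
∂h/∂x = [(-0.95)·(-50) − (-0.65)·(-70)] / 800 = +0.002500
∂h/∂y = [5·(-0.65) − 15·(-0.95)] / 800 = +0.01375
h(135, -5) = 152.08 + (+0.002500)·(50) + (+0.01375)·(-100) = 152.08 +0.125 -1.375 = 150.830 ft.

150.8 ft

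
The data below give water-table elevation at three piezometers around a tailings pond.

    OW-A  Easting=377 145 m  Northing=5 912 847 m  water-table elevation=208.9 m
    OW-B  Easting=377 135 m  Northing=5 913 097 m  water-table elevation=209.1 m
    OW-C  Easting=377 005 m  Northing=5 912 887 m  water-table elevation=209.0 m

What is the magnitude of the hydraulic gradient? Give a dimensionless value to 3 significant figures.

0.000922

Three-point gradient (reference OW-A): Δ to OW-B = (-10, 250, +0.2), Δ to OW-C = (-140, 40, +0.1).
∂h/∂x = -0.0004913, ∂h/∂y = +0.0007803 (det = 34600).
|∇h| = √(-0.0004913² + 0.0007803²) = 0.0009221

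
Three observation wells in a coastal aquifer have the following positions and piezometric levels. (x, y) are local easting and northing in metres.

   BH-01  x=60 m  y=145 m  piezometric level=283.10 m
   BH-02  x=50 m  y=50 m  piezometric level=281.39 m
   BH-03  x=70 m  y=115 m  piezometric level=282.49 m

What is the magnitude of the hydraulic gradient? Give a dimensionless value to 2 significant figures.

Differences from BH-01: to BH-02 (Δx, Δy, Δh) = (-10, -95, -1.71); to BH-03 = (10, -30, -0.61).
Determinant of the coordinate differences = (-10)·(-30) − 10·(-95) = 1250.
∂h/∂x = [(-1.71)·(-30) − (-0.61)·(-95)] / 1250 = -0.005320
∂h/∂y = [(-10)·(-0.61) − 10·(-1.71)] / 1250 = +0.01856
|∇h| = √(-0.005320² + 0.01856²) = 0.01931

0.019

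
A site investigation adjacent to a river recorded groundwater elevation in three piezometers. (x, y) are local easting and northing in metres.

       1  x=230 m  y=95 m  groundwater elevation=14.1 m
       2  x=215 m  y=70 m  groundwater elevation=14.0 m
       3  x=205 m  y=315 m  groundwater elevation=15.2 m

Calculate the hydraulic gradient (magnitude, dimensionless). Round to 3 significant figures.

With h = a·x + b·y + c and 1 as origin, the differences give:
  (-15)·a + (-25)·b = -0.1
  (-25)·a + 220·b = +1.1
Eliminate b (×220 and ×(-25), subtract): -3925·a = 5.50 → a = ∂h/∂x = -0.001401
Back-substitute: b = ∂h/∂y = +0.004841.
|∇h| = √(-0.001401² + 0.004841²) = 0.00504

0.00504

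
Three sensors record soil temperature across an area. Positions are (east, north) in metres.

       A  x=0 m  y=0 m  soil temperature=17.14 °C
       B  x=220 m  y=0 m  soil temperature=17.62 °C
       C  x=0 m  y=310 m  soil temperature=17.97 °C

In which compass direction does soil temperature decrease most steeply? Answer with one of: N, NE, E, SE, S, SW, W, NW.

SW

∂T/∂x = (17.62 − 17.14) / (220 − 0) = +0.002182
∂T/∂y = (17.97 − 17.14) / (310 − 0) = +0.002677
Steepest decrease is along −∇f = (-0.002182 E, -0.002677 N) → southwest.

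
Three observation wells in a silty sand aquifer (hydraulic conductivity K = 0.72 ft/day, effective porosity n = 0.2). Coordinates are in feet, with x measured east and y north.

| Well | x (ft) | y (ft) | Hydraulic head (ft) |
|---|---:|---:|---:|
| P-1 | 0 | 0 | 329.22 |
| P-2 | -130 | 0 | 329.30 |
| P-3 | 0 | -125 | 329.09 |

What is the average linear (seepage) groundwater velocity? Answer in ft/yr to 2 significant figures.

1.6 ft/yr

∂h/∂x = (329.30 − 329.22) / (-130 − 0) = -0.0006154
∂h/∂y = (329.09 − 329.22) / (-125 − 0) = +0.001040
|∇h| = √(-0.0006154² + 0.001040²) = 0.001208
Seepage velocity v = K·i/n = 0.72 × 0.001208 / 0.2 = 0.004349 ft/day = 1.588 ft/yr.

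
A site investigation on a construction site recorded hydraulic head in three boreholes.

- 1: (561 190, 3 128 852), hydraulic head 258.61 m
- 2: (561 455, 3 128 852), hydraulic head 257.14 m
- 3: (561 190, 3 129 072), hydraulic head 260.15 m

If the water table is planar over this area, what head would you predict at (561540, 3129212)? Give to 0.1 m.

∂h/∂x = (257.14 − 258.61) / (561455 − 561190) = -0.005547
∂h/∂y = (260.15 − 258.61) / (3129072 − 3128852) = +0.007000
h(561540, 3129212) = 258.61 + (-0.005547)·(350) + (+0.007000)·(360) = 258.61 -1.942 +2.520 = 259.188 m.

259.2 m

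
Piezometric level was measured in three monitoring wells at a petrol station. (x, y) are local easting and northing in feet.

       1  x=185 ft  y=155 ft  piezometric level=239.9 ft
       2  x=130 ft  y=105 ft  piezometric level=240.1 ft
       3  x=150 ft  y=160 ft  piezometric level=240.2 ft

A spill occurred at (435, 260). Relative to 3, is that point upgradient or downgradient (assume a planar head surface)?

Differences from 1: to 2 (Δx, Δy, Δh) = (-55, -50, +0.2); to 3 = (-35, 5, +0.3).
Determinant of the coordinate differences = (-55)·5 − (-35)·(-50) = -2025.
∂h/∂x = [(+0.2)·5 − (+0.3)·(-50)] / -2025 = -0.007901
∂h/∂y = [(-55)·(+0.3) − (-35)·(+0.2)] / -2025 = +0.004691
Head at (435, 260) = 239.9 + (-0.007901)·(250) + (+0.004691)·(105) = 238.42 ft.
That is lower than the 240.2 ft at 3, so the point is downgradient.

downgradient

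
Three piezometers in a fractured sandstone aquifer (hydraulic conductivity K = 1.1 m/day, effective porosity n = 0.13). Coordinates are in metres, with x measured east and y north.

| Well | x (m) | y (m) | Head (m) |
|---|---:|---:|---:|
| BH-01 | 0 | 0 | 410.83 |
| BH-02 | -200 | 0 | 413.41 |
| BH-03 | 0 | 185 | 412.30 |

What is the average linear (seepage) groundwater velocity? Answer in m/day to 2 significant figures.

0.13 m/day

∂h/∂x = (413.41 − 410.83) / (-200 − 0) = -0.01290
∂h/∂y = (412.30 − 410.83) / (185 − 0) = +0.007946
|∇h| = √(-0.01290² + 0.007946²) = 0.01515
Seepage velocity v = K·i/n = 1.1 × 0.01515 / 0.13 = 0.1282 m/day.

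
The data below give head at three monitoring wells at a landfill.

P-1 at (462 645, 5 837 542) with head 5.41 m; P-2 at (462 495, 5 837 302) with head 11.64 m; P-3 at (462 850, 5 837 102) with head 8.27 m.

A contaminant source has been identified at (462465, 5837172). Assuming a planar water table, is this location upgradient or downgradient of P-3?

Three-point gradient (reference P-1): Δ to P-2 = (-150, -240, +6.23), Δ to P-3 = (205, -440, +2.86).
∂h/∂x = -0.01784, ∂h/∂y = -0.01481 (det = 115200).
Head at (462465, 5837172) = 5.41 + (-0.01784)·(-180) + (-0.01481)·(-370) = 14.10 m.
That is higher than the 8.27 m at P-3, so the point is upgradient.

upgradient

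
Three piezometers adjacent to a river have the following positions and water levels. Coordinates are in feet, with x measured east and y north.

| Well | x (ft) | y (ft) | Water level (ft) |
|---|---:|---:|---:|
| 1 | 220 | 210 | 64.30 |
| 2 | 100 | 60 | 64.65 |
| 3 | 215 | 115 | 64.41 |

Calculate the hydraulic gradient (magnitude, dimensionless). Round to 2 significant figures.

0.0019

With h = a·x + b·y + c and 1 as origin, the differences give:
  (-120)·a + (-150)·b = +0.35
  (-5)·a + (-95)·b = +0.11
Eliminate b (×(-95) and ×(-150), subtract): 10650·a = -16.750 → a = ∂h/∂x = -0.001573
Back-substitute: b = ∂h/∂y = -0.001075.
|∇h| = √(-0.001573² + -0.001075²) = 0.001905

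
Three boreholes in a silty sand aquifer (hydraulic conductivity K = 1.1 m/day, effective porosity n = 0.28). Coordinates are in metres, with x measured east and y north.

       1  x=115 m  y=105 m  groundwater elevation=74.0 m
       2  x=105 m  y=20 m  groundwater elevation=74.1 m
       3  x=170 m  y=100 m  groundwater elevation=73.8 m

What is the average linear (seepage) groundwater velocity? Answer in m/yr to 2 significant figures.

5.4 m/yr

With h = a·x + b·y + c and 1 as origin, the differences give:
  (-10)·a + (-85)·b = +0.1
  55·a + (-5)·b = -0.2
Eliminate b (×(-5) and ×(-85), subtract): 4725·a = -17.50 → a = ∂h/∂x = -0.003704
Back-substitute: b = ∂h/∂y = -0.0007407.
|∇h| = √(-0.003704² + -0.0007407²) = 0.003777
Seepage velocity v = K·i/n = 1.1 × 0.003777 / 0.28 = 0.01484 m/day = 5.42 m/yr.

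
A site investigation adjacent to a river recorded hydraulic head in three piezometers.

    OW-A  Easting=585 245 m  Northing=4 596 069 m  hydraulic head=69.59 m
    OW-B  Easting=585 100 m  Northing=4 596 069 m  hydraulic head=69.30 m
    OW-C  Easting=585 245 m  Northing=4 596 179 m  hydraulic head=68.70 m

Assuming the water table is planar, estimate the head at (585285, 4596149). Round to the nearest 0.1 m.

∂h/∂x = (69.30 − 69.59) / (585100 − 585245) = +0.002000
∂h/∂y = (68.70 − 69.59) / (4596179 − 4596069) = -0.008091
h(585285, 4596149) = 69.59 + (+0.002000)·(40) + (-0.008091)·(80) = 69.59 +0.080 -0.647 = 69.023 m.

69.0 m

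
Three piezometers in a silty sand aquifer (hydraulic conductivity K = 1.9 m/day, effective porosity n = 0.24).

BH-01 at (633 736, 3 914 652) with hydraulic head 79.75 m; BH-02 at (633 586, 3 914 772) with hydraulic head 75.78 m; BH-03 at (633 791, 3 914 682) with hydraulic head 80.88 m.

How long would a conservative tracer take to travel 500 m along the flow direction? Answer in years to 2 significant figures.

7.4 years

Differences from BH-01: to BH-02 (Δx, Δy, Δh) = (-150, 120, -3.97); to BH-03 = (55, 30, +1.13).
Solve a·Δx + b·Δy = Δh: det = (-150)·30 − 55·120 = -11100.
∂h/∂x = [(-3.97)·30 − (+1.13)·120] / -11100 = +0.02295
∂h/∂y = [(-150)·(+1.13) − 55·(-3.97)] / -11100 = -0.004401
|∇h| = √(0.02295² + -0.004401²) = 0.02337
Seepage velocity v = K·i/n = 1.9 × 0.02337 / 0.24 = 0.185 m/day.
t = 500 / 0.185 = 2703 days = 7.4 years.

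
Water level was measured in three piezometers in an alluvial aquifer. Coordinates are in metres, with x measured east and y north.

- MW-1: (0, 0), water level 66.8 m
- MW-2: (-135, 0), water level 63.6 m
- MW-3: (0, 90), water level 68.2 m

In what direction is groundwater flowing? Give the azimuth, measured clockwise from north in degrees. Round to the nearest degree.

237°

∂h/∂x = (63.6 − 66.8) / (-135 − 0) = +0.02370
∂h/∂y = (68.2 − 66.8) / (90 − 0) = +0.01556
Flow direction (−∇h) has components (-0.02370 E, -0.01556 N).
Azimuth = atan2(E, N) = atan2(-0.02370, -0.01556) = 236.7° ≈ 237°.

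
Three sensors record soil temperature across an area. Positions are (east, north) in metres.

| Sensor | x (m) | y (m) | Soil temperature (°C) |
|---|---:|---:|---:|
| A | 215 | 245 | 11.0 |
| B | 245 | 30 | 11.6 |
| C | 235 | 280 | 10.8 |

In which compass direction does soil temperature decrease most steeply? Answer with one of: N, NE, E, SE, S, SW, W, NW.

NE

With T = a·x + b·y + c and A as origin, the differences give:
  30·a + (-215)·b = +0.6
  20·a + 35·b = -0.2
Eliminate b (×35 and ×(-215), subtract): 5350·a = -22.00 → a = ∂T/∂x = -0.004112
Back-substitute: b = ∂T/∂y = -0.003364.
Steepest decrease is along −∇f = (+0.004112 E, +0.003364 N) → northeast.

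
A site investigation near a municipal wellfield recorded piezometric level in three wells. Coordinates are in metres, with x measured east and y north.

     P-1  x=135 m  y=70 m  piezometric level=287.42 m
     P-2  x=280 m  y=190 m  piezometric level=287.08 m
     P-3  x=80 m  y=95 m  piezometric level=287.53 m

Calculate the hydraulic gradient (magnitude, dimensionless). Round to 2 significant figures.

Taking P-1 as reference: P-2−P-1 = (145, 120, -0.34); P-3−P-1 = (-55, 25, +0.11).
Solve a·Δx + b·Δy = Δh: det = 145·25 − (-55)·120 = 10225.
∂h/∂x = [(-0.34)·25 − (+0.11)·120] / 10225 = -0.002122
∂h/∂y = [145·(+0.11) − (-55)·(-0.34)] / 10225 = -0.0002689
|∇h| = √(-0.002122² + -0.0002689²) = 0.002139

0.0021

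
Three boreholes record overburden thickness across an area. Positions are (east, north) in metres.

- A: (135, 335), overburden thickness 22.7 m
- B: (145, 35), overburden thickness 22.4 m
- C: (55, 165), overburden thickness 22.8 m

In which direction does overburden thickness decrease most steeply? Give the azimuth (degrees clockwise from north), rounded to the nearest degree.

106°

With d = a·x + b·y + c and A as origin, the differences give:
  10·a + (-300)·b = -0.3
  (-80)·a + (-170)·b = +0.1
Eliminate b (×(-170) and ×(-300), subtract): -25700·a = 81.00 → a = ∂d/∂x = -0.003152
Back-substitute: b = ∂d/∂y = +0.0008949.
Steepest decrease is along −∇f: components (+0.003152 E, -0.0008949 N).
Azimuth = atan2(+0.003152, -0.0008949) = 105.9° ≈ 106°.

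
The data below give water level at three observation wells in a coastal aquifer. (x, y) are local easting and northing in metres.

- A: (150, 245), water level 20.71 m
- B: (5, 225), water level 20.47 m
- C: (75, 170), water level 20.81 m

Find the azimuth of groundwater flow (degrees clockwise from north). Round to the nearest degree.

328°

With h = a·x + b·y + c and A as origin, the differences give:
  (-145)·a + (-20)·b = -0.24
  (-75)·a + (-75)·b = +0.10
Eliminate b (×(-75) and ×(-20), subtract): 9375·a = 20.000 → a = ∂h/∂x = +0.002133
Back-substitute: b = ∂h/∂y = -0.003467.
Flow direction (−∇h) has components (-0.002133 E, +0.003467 N).
Azimuth = atan2(E, N) = atan2(-0.002133, +0.003467) = 328.4° ≈ 328°.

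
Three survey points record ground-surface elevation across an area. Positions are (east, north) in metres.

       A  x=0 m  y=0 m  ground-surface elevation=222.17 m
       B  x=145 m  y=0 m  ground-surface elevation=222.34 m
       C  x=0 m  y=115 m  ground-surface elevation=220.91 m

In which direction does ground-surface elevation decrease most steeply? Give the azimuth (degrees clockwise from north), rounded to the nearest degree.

∂z/∂x = (222.34 − 222.17) / (145 − 0) = +0.001172
∂z/∂y = (220.91 − 222.17) / (115 − 0) = -0.01096
Steepest decrease is along −∇f: components (-0.001172 E, +0.01096 N).
Azimuth = atan2(-0.001172, +0.01096) = 353.9° ≈ 354°.

354°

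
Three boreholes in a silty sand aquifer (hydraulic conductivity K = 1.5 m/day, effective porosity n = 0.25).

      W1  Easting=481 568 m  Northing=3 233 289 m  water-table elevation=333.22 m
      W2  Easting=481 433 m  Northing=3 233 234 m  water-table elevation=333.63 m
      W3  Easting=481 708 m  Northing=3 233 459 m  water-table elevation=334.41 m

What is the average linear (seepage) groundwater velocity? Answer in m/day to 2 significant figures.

Differences from W1: to W2 (Δx, Δy, Δh) = (-135, -55, +0.41); to W3 = (140, 170, +1.19).
Determinant of the coordinate differences = (-135)·170 − 140·(-55) = -15250.
∂h/∂x = [(+0.41)·170 − (+1.19)·(-55)] / -15250 = -0.008862
∂h/∂y = [(-135)·(+1.19) − 140·(+0.41)] / -15250 = +0.01430
|∇h| = √(-0.008862² + 0.01430²) = 0.01682
Seepage velocity v = K·i/n = 1.5 × 0.01682 / 0.25 = 0.1009 m/day.

0.10 m/day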